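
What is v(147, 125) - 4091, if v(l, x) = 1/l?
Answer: -601376/147 ≈ -4091.0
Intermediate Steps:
v(147, 125) - 4091 = 1/147 - 4091 = -601376/147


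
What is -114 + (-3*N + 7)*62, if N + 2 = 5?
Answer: -238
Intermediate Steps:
N = 3 (N = -2 + 5 = 3)
-114 + (-3*N + 7)*62 = -114 + (-3*3 + 7)*62 = -114 + (-9 + 7)*62 = -114 - 2*62 = -114 - 124 = -238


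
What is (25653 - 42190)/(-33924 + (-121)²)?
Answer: 16537/19283 ≈ 0.85759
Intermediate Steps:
(25653 - 42190)/(-33924 + (-121)²) = -16537/(-33924 + 14641) = -16537/(-19283) = -16537*(-1/19283) = 16537/19283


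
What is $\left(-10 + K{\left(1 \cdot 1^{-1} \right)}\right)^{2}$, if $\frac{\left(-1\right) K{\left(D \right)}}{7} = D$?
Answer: $289$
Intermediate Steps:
$K{\left(D \right)} = - 7 D$
$\left(-10 + K{\left(1 \cdot 1^{-1} \right)}\right)^{2} = \left(-10 - 7 \cdot 1 \cdot 1^{-1}\right)^{2} = \left(-10 - 7 \cdot 1 \cdot 1\right)^{2} = \left(-10 - 7\right)^{2} = \left(-17\right)^{2} = 289$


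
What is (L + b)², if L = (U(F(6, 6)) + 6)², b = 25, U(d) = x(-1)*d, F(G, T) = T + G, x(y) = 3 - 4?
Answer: 3721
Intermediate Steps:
x(y) = -1
F(G, T) = G + T
U(d) = -d
L = 36 (L = (-(6 + 6) + 6)² = (-1*12 + 6)² = (-12 + 6)² = (-6)² = 36)
(L + b)² = (36 + 25)² = 61² = 3721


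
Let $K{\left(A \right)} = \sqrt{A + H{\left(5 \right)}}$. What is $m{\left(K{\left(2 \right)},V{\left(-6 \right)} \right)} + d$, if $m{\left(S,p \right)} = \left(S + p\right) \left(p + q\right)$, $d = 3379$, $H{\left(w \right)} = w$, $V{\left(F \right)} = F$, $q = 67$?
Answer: $3013 + 61 \sqrt{7} \approx 3174.4$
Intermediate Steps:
$K{\left(A \right)} = \sqrt{5 + A}$ ($K{\left(A \right)} = \sqrt{A + 5} = \sqrt{5 + A}$)
$m{\left(S,p \right)} = \left(67 + p\right) \left(S + p\right)$ ($m{\left(S,p \right)} = \left(S + p\right) \left(p + 67\right) = \left(S + p\right) \left(67 + p\right) = \left(67 + p\right) \left(S + p\right)$)
$m{\left(K{\left(2 \right)},V{\left(-6 \right)} \right)} + d = \left(\left(-6\right)^{2} + 67 \sqrt{5 + 2} + 67 \left(-6\right) + \sqrt{5 + 2} \left(-6\right)\right) + 3379 = \left(36 + 67 \sqrt{7} - 402 + \sqrt{7} \left(-6\right)\right) + 3379 = \left(36 + 67 \sqrt{7} - 402 - 6 \sqrt{7}\right) + 3379 = \left(-366 + 61 \sqrt{7}\right) + 3379 = 3013 + 61 \sqrt{7}$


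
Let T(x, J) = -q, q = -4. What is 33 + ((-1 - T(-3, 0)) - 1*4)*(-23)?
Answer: 240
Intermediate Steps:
T(x, J) = 4 (T(x, J) = -1*(-4) = 4)
33 + ((-1 - T(-3, 0)) - 1*4)*(-23) = 33 + ((-1 - 1*4) - 1*4)*(-23) = 33 + ((-1 - 4) - 4)*(-23) = 33 + (-5 - 4)*(-23) = 33 - 9*(-23) = 33 + 207 = 240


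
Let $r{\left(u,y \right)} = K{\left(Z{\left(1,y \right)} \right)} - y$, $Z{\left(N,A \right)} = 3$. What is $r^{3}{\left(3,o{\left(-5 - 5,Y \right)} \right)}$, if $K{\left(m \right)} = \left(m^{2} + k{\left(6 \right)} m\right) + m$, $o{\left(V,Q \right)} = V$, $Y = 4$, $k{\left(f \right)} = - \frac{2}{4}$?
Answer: $\frac{68921}{8} \approx 8615.1$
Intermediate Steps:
$k{\left(f \right)} = - \frac{1}{2}$ ($k{\left(f \right)} = \left(-2\right) \frac{1}{4} = - \frac{1}{2}$)
$K{\left(m \right)} = m^{2} + \frac{m}{2}$ ($K{\left(m \right)} = \left(m^{2} - \frac{m}{2}\right) + m = m^{2} + \frac{m}{2}$)
$r{\left(u,y \right)} = \frac{21}{2} - y$ ($r{\left(u,y \right)} = 3 \left(\frac{1}{2} + 3\right) - y = 3 \cdot \frac{7}{2} - y = \frac{21}{2} - y$)
$r^{3}{\left(3,o{\left(-5 - 5,Y \right)} \right)} = \left(\frac{21}{2} - \left(-5 - 5\right)\right)^{3} = \left(\frac{21}{2} - -10\right)^{3} = \left(\frac{21}{2} + 10\right)^{3} = \left(\frac{41}{2}\right)^{3} = \frac{68921}{8}$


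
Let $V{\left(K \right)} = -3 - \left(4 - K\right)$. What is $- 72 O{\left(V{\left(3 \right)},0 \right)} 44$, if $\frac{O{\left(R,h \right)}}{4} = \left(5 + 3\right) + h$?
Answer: $-101376$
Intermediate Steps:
$V{\left(K \right)} = -7 + K$ ($V{\left(K \right)} = -3 + \left(-4 + K\right) = -7 + K$)
$O{\left(R,h \right)} = 32 + 4 h$ ($O{\left(R,h \right)} = 4 \left(\left(5 + 3\right) + h\right) = 4 \left(8 + h\right) = 32 + 4 h$)
$- 72 O{\left(V{\left(3 \right)},0 \right)} 44 = - 72 \left(32 + 4 \cdot 0\right) 44 = - 72 \left(32 + 0\right) 44 = \left(-72\right) 32 \cdot 44 = \left(-2304\right) 44 = -101376$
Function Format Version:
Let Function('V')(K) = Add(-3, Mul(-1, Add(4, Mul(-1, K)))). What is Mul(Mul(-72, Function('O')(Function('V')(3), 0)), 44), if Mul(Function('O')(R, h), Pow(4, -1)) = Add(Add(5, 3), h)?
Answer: -101376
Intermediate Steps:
Function('V')(K) = Add(-7, K) (Function('V')(K) = Add(-3, Add(-4, K)) = Add(-7, K))
Function('O')(R, h) = Add(32, Mul(4, h)) (Function('O')(R, h) = Mul(4, Add(Add(5, 3), h)) = Mul(4, Add(8, h)) = Add(32, Mul(4, h)))
Mul(Mul(-72, Function('O')(Function('V')(3), 0)), 44) = Mul(Mul(-72, Add(32, Mul(4, 0))), 44) = Mul(Mul(-72, Add(32, 0)), 44) = Mul(Mul(-72, 32), 44) = Mul(-2304, 44) = -101376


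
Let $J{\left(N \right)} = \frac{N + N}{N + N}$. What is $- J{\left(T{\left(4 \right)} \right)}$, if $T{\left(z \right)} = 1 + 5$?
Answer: $-1$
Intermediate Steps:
$T{\left(z \right)} = 6$
$J{\left(N \right)} = 1$ ($J{\left(N \right)} = \frac{2 N}{2 N} = 2 N \frac{1}{2 N} = 1$)
$- J{\left(T{\left(4 \right)} \right)} = \left(-1\right) 1 = -1$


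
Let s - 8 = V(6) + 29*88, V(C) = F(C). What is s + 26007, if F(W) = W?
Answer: 28573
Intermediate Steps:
V(C) = C
s = 2566 (s = 8 + (6 + 29*88) = 8 + (6 + 2552) = 8 + 2558 = 2566)
s + 26007 = 2566 + 26007 = 28573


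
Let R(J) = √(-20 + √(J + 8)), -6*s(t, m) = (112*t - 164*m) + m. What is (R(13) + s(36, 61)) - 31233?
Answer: -181487/6 + I*√(20 - √21) ≈ -30248.0 + 3.9265*I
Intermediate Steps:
s(t, m) = -56*t/3 + 163*m/6 (s(t, m) = -((112*t - 164*m) + m)/6 = -((-164*m + 112*t) + m)/6 = -(-163*m + 112*t)/6 = -56*t/3 + 163*m/6)
R(J) = √(-20 + √(8 + J))
(R(13) + s(36, 61)) - 31233 = (√(-20 + √(8 + 13)) + (-56/3*36 + (163/6)*61)) - 31233 = (√(-20 + √21) + (-672 + 9943/6)) - 31233 = (√(-20 + √21) + 5911/6) - 31233 = (5911/6 + √(-20 + √21)) - 31233 = -181487/6 + √(-20 + √21)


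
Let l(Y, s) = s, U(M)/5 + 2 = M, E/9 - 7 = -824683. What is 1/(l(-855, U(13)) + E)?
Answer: -1/7422029 ≈ -1.3473e-7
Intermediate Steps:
E = -7422084 (E = 63 + 9*(-824683) = 63 - 7422147 = -7422084)
U(M) = -10 + 5*M
1/(l(-855, U(13)) + E) = 1/((-10 + 5*13) - 7422084) = 1/((-10 + 65) - 7422084) = 1/(55 - 7422084) = 1/(-7422029) = -1/7422029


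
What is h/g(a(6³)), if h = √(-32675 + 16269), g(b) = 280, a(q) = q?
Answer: I*√16406/280 ≈ 0.45745*I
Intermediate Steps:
h = I*√16406 (h = √(-16406) = I*√16406 ≈ 128.09*I)
h/g(a(6³)) = (I*√16406)/280 = (I*√16406)*(1/280) = I*√16406/280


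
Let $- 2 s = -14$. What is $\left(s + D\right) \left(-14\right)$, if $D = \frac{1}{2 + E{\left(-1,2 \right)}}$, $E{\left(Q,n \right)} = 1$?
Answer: $- \frac{308}{3} \approx -102.67$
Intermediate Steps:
$s = 7$ ($s = \left(- \frac{1}{2}\right) \left(-14\right) = 7$)
$D = \frac{1}{3}$ ($D = \frac{1}{2 + 1} = \frac{1}{3} \approx 0.33333$)
$\left(s + D\right) \left(-14\right) = \left(7 + \frac{1}{3}\right) \left(-14\right) = \frac{22}{3} \left(-14\right) = - \frac{308}{3}$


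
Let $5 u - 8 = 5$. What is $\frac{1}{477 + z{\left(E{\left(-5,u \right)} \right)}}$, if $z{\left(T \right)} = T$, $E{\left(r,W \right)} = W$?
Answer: $\frac{5}{2398} \approx 0.0020851$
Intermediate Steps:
$u = \frac{13}{5}$ ($u = \frac{8}{5} + \frac{1}{5} \cdot 5 = \frac{8}{5} + 1 = \frac{13}{5} \approx 2.6$)
$\frac{1}{477 + z{\left(E{\left(-5,u \right)} \right)}} = \frac{1}{477 + \frac{13}{5}} = \frac{1}{\frac{2398}{5}} = \frac{5}{2398}$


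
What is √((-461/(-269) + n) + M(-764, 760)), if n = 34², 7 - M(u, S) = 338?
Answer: √59821834/269 ≈ 28.753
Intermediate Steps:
M(u, S) = -331 (M(u, S) = 7 - 1*338 = 7 - 338 = -331)
n = 1156
√((-461/(-269) + n) + M(-764, 760)) = √((-461/(-269) + 1156) - 331) = √((-1/269*(-461) + 1156) - 331) = √((461/269 + 1156) - 331) = √(311425/269 - 331) = √(222386/269) = √59821834/269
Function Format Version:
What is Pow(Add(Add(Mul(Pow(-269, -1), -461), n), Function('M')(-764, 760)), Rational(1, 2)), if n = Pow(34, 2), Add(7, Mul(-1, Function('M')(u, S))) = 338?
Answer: Mul(Rational(1, 269), Pow(59821834, Rational(1, 2))) ≈ 28.753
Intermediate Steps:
Function('M')(u, S) = -331 (Function('M')(u, S) = Add(7, Mul(-1, 338)) = Add(7, -338) = -331)
n = 1156
Pow(Add(Add(Mul(Pow(-269, -1), -461), n), Function('M')(-764, 760)), Rational(1, 2)) = Pow(Add(Add(Mul(Pow(-269, -1), -461), 1156), -331), Rational(1, 2)) = Pow(Add(Add(Mul(Rational(-1, 269), -461), 1156), -331), Rational(1, 2)) = Pow(Add(Add(Rational(461, 269), 1156), -331), Rational(1, 2)) = Pow(Add(Rational(311425, 269), -331), Rational(1, 2)) = Pow(Rational(222386, 269), Rational(1, 2)) = Mul(Rational(1, 269), Pow(59821834, Rational(1, 2)))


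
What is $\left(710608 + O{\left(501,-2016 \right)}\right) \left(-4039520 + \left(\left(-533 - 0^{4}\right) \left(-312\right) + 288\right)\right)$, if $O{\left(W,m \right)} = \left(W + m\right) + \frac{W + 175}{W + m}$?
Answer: $- \frac{4160599169572984}{1515} \approx -2.7463 \cdot 10^{12}$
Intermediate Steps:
$O{\left(W,m \right)} = W + m + \frac{175 + W}{W + m}$ ($O{\left(W,m \right)} = \left(W + m\right) + \frac{175 + W}{W + m} = W + m + \frac{175 + W}{W + m}$)
$\left(710608 + O{\left(501,-2016 \right)}\right) \left(-4039520 + \left(\left(-533 - 0^{4}\right) \left(-312\right) + 288\right)\right) = \left(710608 + \frac{175 + 501 + 501^{2} + \left(-2016\right)^{2} + 2 \cdot 501 \left(-2016\right)}{501 - 2016}\right) \left(-4039520 + \left(\left(-533 - 0^{4}\right) \left(-312\right) + 288\right)\right) = \left(710608 + \frac{175 + 501 + 251001 + 4064256 - 2020032}{-1515}\right) \left(-4039520 + \left(\left(-533 - 0\right) \left(-312\right) + 288\right)\right) = \left(710608 - \frac{2295901}{1515}\right) \left(-4039520 + \left(\left(-533 + 0\right) \left(-312\right) + 288\right)\right) = \left(710608 - \frac{2295901}{1515}\right) \left(-4039520 + \left(\left(-533\right) \left(-312\right) + 288\right)\right) = \frac{1074275219 \left(-4039520 + \left(166296 + 288\right)\right)}{1515} = \frac{1074275219 \left(-4039520 + 166584\right)}{1515} = \frac{1074275219}{1515} \left(-3872936\right) = - \frac{4160599169572984}{1515}$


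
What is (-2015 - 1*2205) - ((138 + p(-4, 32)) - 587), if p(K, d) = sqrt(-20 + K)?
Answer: -3771 - 2*I*sqrt(6) ≈ -3771.0 - 4.899*I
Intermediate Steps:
(-2015 - 1*2205) - ((138 + p(-4, 32)) - 587) = (-2015 - 1*2205) - ((138 + sqrt(-20 - 4)) - 587) = (-2015 - 2205) - ((138 + sqrt(-24)) - 587) = -4220 - ((138 + 2*I*sqrt(6)) - 587) = -4220 - (-449 + 2*I*sqrt(6)) = -4220 + (449 - 2*I*sqrt(6)) = -3771 - 2*I*sqrt(6)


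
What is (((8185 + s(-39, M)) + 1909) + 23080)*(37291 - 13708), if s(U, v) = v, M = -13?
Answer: 782035863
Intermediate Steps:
(((8185 + s(-39, M)) + 1909) + 23080)*(37291 - 13708) = (((8185 - 13) + 1909) + 23080)*(37291 - 13708) = ((8172 + 1909) + 23080)*23583 = (10081 + 23080)*23583 = 33161*23583 = 782035863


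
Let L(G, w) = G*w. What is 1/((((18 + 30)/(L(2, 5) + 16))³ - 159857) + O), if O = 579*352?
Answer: 2197/96574171 ≈ 2.2749e-5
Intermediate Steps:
O = 203808
1/((((18 + 30)/(L(2, 5) + 16))³ - 159857) + O) = 1/((((18 + 30)/(2*5 + 16))³ - 159857) + 203808) = 1/(((48/(10 + 16))³ - 159857) + 203808) = 1/(((48/26)³ - 159857) + 203808) = 1/(((48*(1/26))³ - 159857) + 203808) = 1/(((24/13)³ - 159857) + 203808) = 1/((13824/2197 - 159857) + 203808) = 1/(-351192005/2197 + 203808) = 1/(96574171/2197) = 2197/96574171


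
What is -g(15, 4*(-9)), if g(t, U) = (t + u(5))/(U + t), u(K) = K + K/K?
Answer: 1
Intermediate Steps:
u(K) = 1 + K (u(K) = K + 1 = 1 + K)
g(t, U) = (6 + t)/(U + t) (g(t, U) = (t + (1 + 5))/(U + t) = (t + 6)/(U + t) = (6 + t)/(U + t))
-g(15, 4*(-9)) = -(6 + 15)/(4*(-9) + 15) = -21/(-36 + 15) = -21/(-21) = -(-1)*21/21 = -1*(-1) = 1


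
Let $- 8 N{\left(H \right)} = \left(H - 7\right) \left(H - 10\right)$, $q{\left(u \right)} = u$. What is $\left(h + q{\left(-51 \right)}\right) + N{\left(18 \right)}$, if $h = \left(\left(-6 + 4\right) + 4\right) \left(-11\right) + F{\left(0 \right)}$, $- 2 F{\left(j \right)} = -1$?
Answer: $- \frac{167}{2} \approx -83.5$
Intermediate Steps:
$F{\left(j \right)} = \frac{1}{2}$ ($F{\left(j \right)} = \left(- \frac{1}{2}\right) \left(-1\right) = \frac{1}{2}$)
$N{\left(H \right)} = - \frac{\left(-10 + H\right) \left(-7 + H\right)}{8}$ ($N{\left(H \right)} = - \frac{\left(H - 7\right) \left(H - 10\right)}{8} = - \frac{\left(-7 + H\right) \left(-10 + H\right)}{8} = - \frac{\left(-10 + H\right) \left(-7 + H\right)}{8}$)
$h = - \frac{43}{2}$ ($h = \left(\left(-6 + 4\right) + 4\right) \left(-11\right) + \frac{1}{2} = \left(-2 + 4\right) \left(-11\right) + \frac{1}{2} = 2 \left(-11\right) + \frac{1}{2} = -22 + \frac{1}{2} = - \frac{43}{2} \approx -21.5$)
$\left(h + q{\left(-51 \right)}\right) + N{\left(18 \right)} = \left(- \frac{43}{2} - 51\right) - \left(- \frac{59}{2} + \frac{81}{2}\right) = - \frac{145}{2} - 11 = - \frac{167}{2}$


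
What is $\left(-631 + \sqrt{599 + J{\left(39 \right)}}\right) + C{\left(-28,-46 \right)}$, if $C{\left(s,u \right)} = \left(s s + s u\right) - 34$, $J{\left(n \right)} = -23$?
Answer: $1431$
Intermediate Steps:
$C{\left(s,u \right)} = -34 + s^{2} + s u$ ($C{\left(s,u \right)} = \left(s^{2} + s u\right) - 34 = -34 + s^{2} + s u$)
$\left(-631 + \sqrt{599 + J{\left(39 \right)}}\right) + C{\left(-28,-46 \right)} = \left(-631 + \sqrt{599 - 23}\right) - \left(-1254 - 784\right) = \left(-631 + \sqrt{576}\right) + \left(-34 + 784 + 1288\right) = \left(-631 + 24\right) + 2038 = -607 + 2038 = 1431$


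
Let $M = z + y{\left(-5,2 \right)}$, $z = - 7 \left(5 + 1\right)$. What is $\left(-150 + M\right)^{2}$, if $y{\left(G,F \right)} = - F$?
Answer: $37636$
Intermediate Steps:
$z = -42$ ($z = \left(-7\right) 6 = -42$)
$M = -44$ ($M = -42 - 2 = -44$)
$\left(-150 + M\right)^{2} = \left(-150 - 44\right)^{2} = \left(-194\right)^{2} = 37636$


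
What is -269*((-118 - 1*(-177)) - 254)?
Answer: 52455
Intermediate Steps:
-269*((-118 - 1*(-177)) - 254) = -269*((-118 + 177) - 254) = -269*(59 - 254) = -269*(-195) = 52455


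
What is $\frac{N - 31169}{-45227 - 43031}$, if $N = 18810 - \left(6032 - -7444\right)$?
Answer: $\frac{25835}{88258} \approx 0.29272$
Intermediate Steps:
$N = 5334$ ($N = 18810 - \left(6032 + 7444\right) = 18810 - 13476 = 5334$)
$\frac{N - 31169}{-45227 - 43031} = \frac{5334 - 31169}{-45227 - 43031} = - \frac{25835}{-88258} = \left(-25835\right) \left(- \frac{1}{88258}\right) = \frac{25835}{88258}$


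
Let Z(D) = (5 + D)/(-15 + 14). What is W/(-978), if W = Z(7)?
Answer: 2/163 ≈ 0.012270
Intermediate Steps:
Z(D) = -5 - D (Z(D) = (5 + D)/(-1) = (5 + D)*(-1) = -5 - D)
W = -12 (W = -5 - 1*7 = -5 - 7 = -12)
W/(-978) = -12/(-978) = -12*(-1/978) = 2/163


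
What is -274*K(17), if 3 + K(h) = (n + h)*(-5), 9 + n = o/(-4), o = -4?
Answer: 13152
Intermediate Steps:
n = -8 (n = -9 - 4/(-4) = -9 - 4*(-1/4) = -9 + 1 = -8)
K(h) = 37 - 5*h (K(h) = -3 + (-8 + h)*(-5) = -3 + (40 - 5*h) = 37 - 5*h)
-274*K(17) = -274*(37 - 5*17) = -274*(37 - 85) = -274*(-48) = 13152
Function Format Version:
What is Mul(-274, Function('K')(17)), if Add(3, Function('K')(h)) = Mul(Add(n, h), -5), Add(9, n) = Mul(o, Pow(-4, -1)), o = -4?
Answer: 13152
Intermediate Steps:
n = -8 (n = Add(-9, Mul(-4, Pow(-4, -1))) = Add(-9, Mul(-4, Rational(-1, 4))) = Add(-9, 1) = -8)
Function('K')(h) = Add(37, Mul(-5, h)) (Function('K')(h) = Add(-3, Mul(Add(-8, h), -5)) = Add(-3, Add(40, Mul(-5, h))) = Add(37, Mul(-5, h)))
Mul(-274, Function('K')(17)) = Mul(-274, Add(37, Mul(-5, 17))) = Mul(-274, Add(37, -85)) = Mul(-274, -48) = 13152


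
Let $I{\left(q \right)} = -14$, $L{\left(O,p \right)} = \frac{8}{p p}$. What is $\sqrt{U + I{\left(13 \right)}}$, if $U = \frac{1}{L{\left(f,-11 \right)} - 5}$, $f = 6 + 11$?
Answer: $\frac{i \sqrt{5061963}}{597} \approx 3.7686 i$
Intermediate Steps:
$f = 17$
$L{\left(O,p \right)} = \frac{8}{p^{2}}$
$U = - \frac{121}{597}$ ($U = \frac{1}{\frac{8}{121} - 5} = \frac{1}{- \frac{597}{121}} = - \frac{121}{597} \approx -0.20268$)
$\sqrt{U + I{\left(13 \right)}} = \sqrt{- \frac{121}{597} - 14} = \sqrt{- \frac{8479}{597}} = \frac{i \sqrt{5061963}}{597}$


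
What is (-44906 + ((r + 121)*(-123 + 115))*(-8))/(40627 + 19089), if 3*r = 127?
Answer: -51679/89574 ≈ -0.57694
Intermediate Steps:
r = 127/3 (r = (1/3)*127 = 127/3 ≈ 42.333)
(-44906 + ((r + 121)*(-123 + 115))*(-8))/(40627 + 19089) = (-44906 + ((127/3 + 121)*(-123 + 115))*(-8))/(40627 + 19089) = (-44906 + ((490/3)*(-8))*(-8))/59716 = (-44906 - 3920/3*(-8))*(1/59716) = (-44906 + 31360/3)*(1/59716) = -103358/3*1/59716 = -51679/89574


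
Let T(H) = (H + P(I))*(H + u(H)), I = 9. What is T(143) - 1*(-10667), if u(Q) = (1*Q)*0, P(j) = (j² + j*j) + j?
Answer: 55569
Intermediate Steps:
P(j) = j + 2*j² (P(j) = (j² + j²) + j = 2*j² + j = j + 2*j²)
u(Q) = 0 (u(Q) = Q*0 = 0)
T(H) = H*(171 + H) (T(H) = (H + 9*(1 + 2*9))*(H + 0) = (H + 9*(1 + 18))*H = (H + 9*19)*H = (H + 171)*H = (171 + H)*H = H*(171 + H))
T(143) - 1*(-10667) = 143*(171 + 143) - 1*(-10667) = 143*314 + 10667 = 44902 + 10667 = 55569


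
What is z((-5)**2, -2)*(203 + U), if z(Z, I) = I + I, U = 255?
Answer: -1832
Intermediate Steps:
z(Z, I) = 2*I
z((-5)**2, -2)*(203 + U) = (2*(-2))*(203 + 255) = -4*458 = -1832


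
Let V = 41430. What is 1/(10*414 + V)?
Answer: 1/45570 ≈ 2.1944e-5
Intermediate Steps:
1/(10*414 + V) = 1/(10*414 + 41430) = 1/(4140 + 41430) = 1/45570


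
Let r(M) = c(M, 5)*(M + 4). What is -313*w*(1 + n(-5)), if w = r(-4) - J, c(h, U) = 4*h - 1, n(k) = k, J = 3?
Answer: -3756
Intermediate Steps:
c(h, U) = -1 + 4*h
r(M) = (-1 + 4*M)*(4 + M) (r(M) = (-1 + 4*M)*(M + 4) = (-1 + 4*M)*(4 + M))
w = -3 (w = (-1 + 4*(-4))*(4 - 4) - 1*3 = (-1 - 16)*0 - 3 = -17*0 - 3 = 0 - 3 = -3)
-313*w*(1 + n(-5)) = -(-939)*(1 - 5) = -(-939)*(-4) = -313*12 = -3756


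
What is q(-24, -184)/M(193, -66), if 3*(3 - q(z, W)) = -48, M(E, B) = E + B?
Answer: 19/127 ≈ 0.14961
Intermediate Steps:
M(E, B) = B + E
q(z, W) = 19 (q(z, W) = 3 - 1/3*(-48) = 3 + 16 = 19)
q(-24, -184)/M(193, -66) = 19/(-66 + 193) = 19/127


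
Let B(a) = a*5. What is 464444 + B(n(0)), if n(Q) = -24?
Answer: 464324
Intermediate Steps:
B(a) = 5*a
464444 + B(n(0)) = 464444 + 5*(-24) = 464444 - 120 = 464324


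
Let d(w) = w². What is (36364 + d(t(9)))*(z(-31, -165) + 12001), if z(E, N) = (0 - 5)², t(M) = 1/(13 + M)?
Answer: 105829864301/242 ≈ 4.3731e+8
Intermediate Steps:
z(E, N) = 25 (z(E, N) = (-5)² = 25)
(36364 + d(t(9)))*(z(-31, -165) + 12001) = (36364 + (1/(13 + 9))²)*(25 + 12001) = (36364 + (1/22)²)*12026 = (36364 + 1/484)*12026 = (17600177/484)*12026 = 105829864301/242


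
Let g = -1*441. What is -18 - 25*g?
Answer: 11007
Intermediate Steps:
g = -441
-18 - 25*g = -18 - 25*(-441) = -18 + 11025 = 11007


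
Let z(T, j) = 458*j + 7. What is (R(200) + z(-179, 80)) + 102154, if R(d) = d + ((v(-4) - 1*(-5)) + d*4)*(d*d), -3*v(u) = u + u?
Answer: 97337003/3 ≈ 3.2446e+7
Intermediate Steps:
v(u) = -2*u/3 (v(u) = -(u + u)/3 = -2*u/3)
z(T, j) = 7 + 458*j
R(d) = d + d²*(23/3 + 4*d) (R(d) = d + ((-⅔*(-4) - 1*(-5)) + d*4)*(d*d) = d + ((8/3 + 5) + 4*d)*d² = d + (23/3 + 4*d)*d² = d + d²*(23/3 + 4*d))
(R(200) + z(-179, 80)) + 102154 = ((⅓)*200*(3 + 12*200² + 23*200) + (7 + 458*80)) + 102154 = ((⅓)*200*(3 + 12*40000 + 4600) + (7 + 36640)) + 102154 = ((⅓)*200*(3 + 480000 + 4600) + 36647) + 102154 = ((⅓)*200*484603 + 36647) + 102154 = (96920600/3 + 36647) + 102154 = 97030541/3 + 102154 = 97337003/3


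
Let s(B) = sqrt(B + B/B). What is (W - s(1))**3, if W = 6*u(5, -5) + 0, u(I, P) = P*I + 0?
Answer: -(150 + sqrt(2))**3 ≈ -3.4714e+6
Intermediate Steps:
u(I, P) = I*P (u(I, P) = I*P + 0 = I*P)
s(B) = sqrt(1 + B) (s(B) = sqrt(B + 1) = sqrt(1 + B))
W = -150 (W = 6*(5*(-5)) + 0 = 6*(-25) + 0 = -150 + 0 = -150)
(W - s(1))**3 = (-150 - sqrt(1 + 1))**3 = (-150 - sqrt(2))**3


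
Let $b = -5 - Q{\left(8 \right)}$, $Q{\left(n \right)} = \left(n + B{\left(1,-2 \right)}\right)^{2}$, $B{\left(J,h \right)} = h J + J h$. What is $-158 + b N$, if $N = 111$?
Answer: $-2489$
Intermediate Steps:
$B{\left(J,h \right)} = 2 J h$ ($B{\left(J,h \right)} = J h + J h = 2 J h$)
$Q{\left(n \right)} = \left(-4 + n\right)^{2}$ ($Q{\left(n \right)} = \left(n + 2 \cdot 1 \left(-2\right)\right)^{2} = \left(n - 4\right)^{2} = \left(-4 + n\right)^{2}$)
$b = -21$ ($b = -5 - \left(-4 + 8\right)^{2} = -5 - 4^{2} = -5 - 16 = -21$)
$-158 + b N = -158 - 2331 = -2489$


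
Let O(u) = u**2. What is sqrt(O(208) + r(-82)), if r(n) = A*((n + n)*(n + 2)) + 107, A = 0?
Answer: 3*sqrt(4819) ≈ 208.26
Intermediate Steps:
r(n) = 107 (r(n) = 0*((n + n)*(n + 2)) + 107 = 0*((2*n)*(2 + n)) + 107 = 0*(2*n*(2 + n)) + 107 = 0 + 107 = 107)
sqrt(O(208) + r(-82)) = sqrt(208**2 + 107) = sqrt(43264 + 107) = sqrt(43371) = 3*sqrt(4819)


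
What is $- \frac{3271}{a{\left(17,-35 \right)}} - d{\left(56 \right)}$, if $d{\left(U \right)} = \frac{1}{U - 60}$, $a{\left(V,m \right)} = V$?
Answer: $- \frac{13067}{68} \approx -192.16$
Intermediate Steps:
$d{\left(U \right)} = \frac{1}{-60 + U}$
$- \frac{3271}{a{\left(17,-35 \right)}} - d{\left(56 \right)} = - \frac{3271}{17} - \frac{1}{-60 + 56} = \left(-3271\right) \frac{1}{17} - \frac{1}{-4} = - \frac{3271}{17} - - \frac{1}{4} = - \frac{3271}{17} + \frac{1}{4} = - \frac{13067}{68}$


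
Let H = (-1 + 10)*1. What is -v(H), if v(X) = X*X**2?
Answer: -729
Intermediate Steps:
H = 9 (H = 9*1 = 9)
v(X) = X**3
-v(H) = -1*9**3 = -1*729 = -729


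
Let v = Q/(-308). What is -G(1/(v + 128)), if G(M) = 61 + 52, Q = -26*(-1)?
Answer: -113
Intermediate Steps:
Q = 26
v = -13/154 (v = 26/(-308) = 26*(-1/308) = -13/154 ≈ -0.084416)
G(M) = 113
-G(1/(v + 128)) = -1*113 = -113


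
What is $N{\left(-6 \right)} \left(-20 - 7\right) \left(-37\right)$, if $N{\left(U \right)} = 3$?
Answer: $2997$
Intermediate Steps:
$N{\left(-6 \right)} \left(-20 - 7\right) \left(-37\right) = 3 \left(-20 - 7\right) \left(-37\right) = 3 \left(-27\right) \left(-37\right) = \left(-81\right) \left(-37\right) = 2997$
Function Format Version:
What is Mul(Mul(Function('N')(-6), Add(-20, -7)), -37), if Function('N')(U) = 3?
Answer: 2997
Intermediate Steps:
Mul(Mul(Function('N')(-6), Add(-20, -7)), -37) = Mul(Mul(3, Add(-20, -7)), -37) = Mul(Mul(3, -27), -37) = Mul(-81, -37) = 2997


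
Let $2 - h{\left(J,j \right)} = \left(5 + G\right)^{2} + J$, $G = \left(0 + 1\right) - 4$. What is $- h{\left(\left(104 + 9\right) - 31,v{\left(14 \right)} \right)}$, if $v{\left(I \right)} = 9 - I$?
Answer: $84$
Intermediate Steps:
$G = -3$ ($G = 1 - 4 = -3$)
$h{\left(J,j \right)} = -2 - J$ ($h{\left(J,j \right)} = 2 - \left(\left(5 - 3\right)^{2} + J\right) = 2 - \left(2^{2} + J\right) = 2 - \left(4 + J\right) = -2 - J$)
$- h{\left(\left(104 + 9\right) - 31,v{\left(14 \right)} \right)} = - (-2 - \left(\left(104 + 9\right) - 31\right)) = - (-2 - \left(113 - 31\right)) = - (-2 - 82) = \left(-1\right) \left(-84\right) = 84$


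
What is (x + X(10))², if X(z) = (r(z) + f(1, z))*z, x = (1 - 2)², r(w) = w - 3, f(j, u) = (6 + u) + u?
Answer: 109561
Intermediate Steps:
f(j, u) = 6 + 2*u
r(w) = -3 + w
x = 1 (x = (-1)² = 1)
X(z) = z*(3 + 3*z) (X(z) = ((-3 + z) + (6 + 2*z))*z = (3 + 3*z)*z = z*(3 + 3*z))
(x + X(10))² = (1 + 3*10*(1 + 10))² = (1 + 3*10*11)² = (1 + 330)² = 331² = 109561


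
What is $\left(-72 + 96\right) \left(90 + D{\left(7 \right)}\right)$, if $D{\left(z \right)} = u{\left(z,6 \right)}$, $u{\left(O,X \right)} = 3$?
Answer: $2232$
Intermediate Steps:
$D{\left(z \right)} = 3$
$\left(-72 + 96\right) \left(90 + D{\left(7 \right)}\right) = \left(-72 + 96\right) \left(90 + 3\right) = 24 \cdot 93 = 2232$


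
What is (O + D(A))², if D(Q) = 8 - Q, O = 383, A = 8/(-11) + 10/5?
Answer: 18378369/121 ≈ 1.5189e+5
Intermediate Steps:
A = 14/11 (A = 8*(-1/11) + 10*(⅕) = -8/11 + 2 = 14/11 ≈ 1.2727)
(O + D(A))² = (383 + (8 - 1*14/11))² = (383 + (8 - 14/11))² = (383 + 74/11)² = (4287/11)² = 18378369/121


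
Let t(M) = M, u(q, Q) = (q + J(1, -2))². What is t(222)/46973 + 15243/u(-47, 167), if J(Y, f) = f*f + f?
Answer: 238819663/31706775 ≈ 7.5321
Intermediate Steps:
J(Y, f) = f + f² (J(Y, f) = f² + f = f + f²)
u(q, Q) = (2 + q)² (u(q, Q) = (q - 2*(1 - 2))² = (q - 2*(-1))² = (q + 2)² = (2 + q)²)
t(222)/46973 + 15243/u(-47, 167) = 222/46973 + 15243/((2 - 47)²) = 222*(1/46973) + 15243/((-45)²) = 222/46973 + 15243/2025 = 222/46973 + 15243*(1/2025) = 222/46973 + 5081/675 = 238819663/31706775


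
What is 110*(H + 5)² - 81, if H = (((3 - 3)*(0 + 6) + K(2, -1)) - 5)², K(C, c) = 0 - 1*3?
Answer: 523629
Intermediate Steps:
K(C, c) = -3 (K(C, c) = 0 - 3 = -3)
H = 64 (H = (((3 - 3)*(0 + 6) - 3) - 5)² = ((0*6 - 3) - 5)² = ((0 - 3) - 5)² = (-3 - 5)² = (-8)² = 64)
110*(H + 5)² - 81 = 110*(64 + 5)² - 81 = 110*69² - 81 = 110*4761 - 81 = 523710 - 81 = 523629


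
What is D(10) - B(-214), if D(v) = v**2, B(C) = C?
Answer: 314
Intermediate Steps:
D(10) - B(-214) = 10**2 - 1*(-214) = 100 + 214 = 314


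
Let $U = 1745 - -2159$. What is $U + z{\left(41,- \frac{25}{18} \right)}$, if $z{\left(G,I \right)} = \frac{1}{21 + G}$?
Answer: $\frac{242049}{62} \approx 3904.0$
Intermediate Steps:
$U = 3904$ ($U = 1745 + 2159 = 3904$)
$U + z{\left(41,- \frac{25}{18} \right)} = 3904 + \frac{1}{21 + 41} = 3904 + \frac{1}{62} = \frac{242049}{62}$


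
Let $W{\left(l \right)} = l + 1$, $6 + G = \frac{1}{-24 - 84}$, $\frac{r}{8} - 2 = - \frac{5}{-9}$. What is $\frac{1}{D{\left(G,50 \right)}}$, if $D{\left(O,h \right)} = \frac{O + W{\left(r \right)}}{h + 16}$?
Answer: $\frac{7128}{1667} \approx 4.2759$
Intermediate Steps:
$r = \frac{184}{9}$ ($r = 16 + 8 \left(- \frac{5}{-9}\right) = 16 + 8 \left(\left(-5\right) \left(- \frac{1}{9}\right)\right) = 16 + 8 \cdot \frac{5}{9} = 16 + \frac{40}{9} = \frac{184}{9} \approx 20.444$)
$G = - \frac{649}{108}$ ($G = -6 + \frac{1}{-24 - 84} = -6 + \frac{1}{-108} = -6 - \frac{1}{108} = - \frac{649}{108} \approx -6.0093$)
$W{\left(l \right)} = 1 + l$
$D{\left(O,h \right)} = \frac{\frac{193}{9} + O}{16 + h}$ ($D{\left(O,h \right)} = \frac{O + \left(1 + \frac{184}{9}\right)}{h + 16} = \frac{O + \frac{193}{9}}{16 + h} = \frac{\frac{193}{9} + O}{16 + h}$)
$\frac{1}{D{\left(G,50 \right)}} = \frac{1}{\frac{1}{16 + 50} \left(\frac{193}{9} - \frac{649}{108}\right)} = \frac{1}{\frac{1}{66} \cdot \frac{1667}{108}} = \frac{1}{\frac{1667}{7128}} = \frac{7128}{1667}$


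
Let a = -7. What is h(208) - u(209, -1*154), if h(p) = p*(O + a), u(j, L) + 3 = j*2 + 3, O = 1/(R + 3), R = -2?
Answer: -1666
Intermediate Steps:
O = 1 (O = 1/(-2 + 3) = 1/1 = 1)
u(j, L) = 2*j (u(j, L) = -3 + (j*2 + 3) = -3 + (2*j + 3) = -3 + (3 + 2*j) = 2*j)
h(p) = -6*p (h(p) = p*(1 - 7) = p*(-6) = -6*p)
h(208) - u(209, -1*154) = -6*208 - 2*209 = -1248 - 1*418 = -1248 - 418 = -1666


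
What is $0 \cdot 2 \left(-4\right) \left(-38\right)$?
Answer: $0$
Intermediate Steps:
$0 \cdot 2 \left(-4\right) \left(-38\right) = 0 \left(-8\right) \left(-38\right) = 0 \left(-38\right) = 0$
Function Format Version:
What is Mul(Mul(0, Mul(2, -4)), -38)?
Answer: 0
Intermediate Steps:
Mul(Mul(0, Mul(2, -4)), -38) = Mul(Mul(0, -8), -38) = Mul(0, -38) = 0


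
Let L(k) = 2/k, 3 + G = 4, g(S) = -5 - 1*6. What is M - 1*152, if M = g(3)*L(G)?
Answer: -174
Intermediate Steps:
g(S) = -11 (g(S) = -5 - 6 = -11)
G = 1 (G = -3 + 4 = 1)
M = -22 (M = -22/1 = -22 ≈ -22.000)
M - 1*152 = -22 - 1*152 = -22 - 152 = -174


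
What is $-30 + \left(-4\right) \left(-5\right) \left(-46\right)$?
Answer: $-950$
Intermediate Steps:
$-30 + \left(-4\right) \left(-5\right) \left(-46\right) = -30 + 20 \left(-46\right) = -30 - 920 = -950$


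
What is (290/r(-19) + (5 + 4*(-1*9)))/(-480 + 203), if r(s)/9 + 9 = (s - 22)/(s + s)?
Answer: 94999/750393 ≈ 0.12660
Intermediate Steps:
r(s) = -81 + 9*(-22 + s)/(2*s) (r(s) = -81 + 9*((s - 22)/(s + s)) = -81 + 9*((-22 + s)/((2*s))) = -81 + 9*((-22 + s)*(1/(2*s))) = -81 + 9*((-22 + s)/(2*s)) = -81 + 9*(-22 + s)/(2*s))
(290/r(-19) + (5 + 4*(-1*9)))/(-480 + 203) = (290/(-153/2 - 99/(-19)) + (5 + 4*(-1*9)))/(-480 + 203) = (290/(-153/2 - 99*(-1/19)) + (5 + 4*(-9)))/(-277) = (290/(-153/2 + 99/19) + (5 - 36))*(-1/277) = (290/(-2709/38) - 31)*(-1/277) = (290*(-38/2709) - 31)*(-1/277) = (-11020/2709 - 31)*(-1/277) = -94999/2709*(-1/277) = 94999/750393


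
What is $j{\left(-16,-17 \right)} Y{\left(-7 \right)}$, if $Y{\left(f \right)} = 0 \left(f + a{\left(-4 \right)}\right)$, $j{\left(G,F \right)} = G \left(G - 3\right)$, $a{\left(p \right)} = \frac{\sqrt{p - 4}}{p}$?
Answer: $0$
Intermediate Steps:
$a{\left(p \right)} = \frac{\sqrt{-4 + p}}{p}$
$j{\left(G,F \right)} = G \left(-3 + G\right)$
$Y{\left(f \right)} = 0$ ($Y{\left(f \right)} = 0 \left(f + \frac{\sqrt{-4 - 4}}{-4}\right) = 0 \left(f - \frac{\sqrt{-8}}{4}\right) = 0 \left(f - \frac{2 i \sqrt{2}}{4}\right) = 0 \left(f - \frac{i \sqrt{2}}{2}\right) = 0$)
$j{\left(-16,-17 \right)} Y{\left(-7 \right)} = - 16 \left(-3 - 16\right) 0 = \left(-16\right) \left(-19\right) 0 = 304 \cdot 0 = 0$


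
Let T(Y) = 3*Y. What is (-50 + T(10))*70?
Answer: -1400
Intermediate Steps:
(-50 + T(10))*70 = (-50 + 3*10)*70 = (-50 + 30)*70 = -20*70 = -1400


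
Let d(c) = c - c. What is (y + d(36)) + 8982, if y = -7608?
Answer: 1374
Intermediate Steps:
d(c) = 0
(y + d(36)) + 8982 = (-7608 + 0) + 8982 = -7608 + 8982 = 1374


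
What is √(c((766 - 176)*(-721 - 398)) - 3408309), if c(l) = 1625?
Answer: 2*I*√851671 ≈ 1845.7*I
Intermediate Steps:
√(c((766 - 176)*(-721 - 398)) - 3408309) = √(1625 - 3408309) = √(-3406684) = 2*I*√851671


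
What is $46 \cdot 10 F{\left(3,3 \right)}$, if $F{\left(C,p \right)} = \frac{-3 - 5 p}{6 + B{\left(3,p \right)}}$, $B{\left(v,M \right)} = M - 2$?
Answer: $- \frac{8280}{7} \approx -1182.9$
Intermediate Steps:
$B{\left(v,M \right)} = -2 + M$ ($B{\left(v,M \right)} = M - 2 = -2 + M$)
$F{\left(C,p \right)} = \frac{-3 - 5 p}{4 + p}$ ($F{\left(C,p \right)} = \frac{-3 - 5 p}{6 + \left(-2 + p\right)} = \frac{-3 - 5 p}{4 + p}$)
$46 \cdot 10 F{\left(3,3 \right)} = 46 \cdot 10 \frac{-3 - 15}{4 + 3} = 460 \frac{-3 - 15}{7} = 460 \cdot \frac{1}{7} \left(-18\right) = 460 \left(- \frac{18}{7}\right) = - \frac{8280}{7}$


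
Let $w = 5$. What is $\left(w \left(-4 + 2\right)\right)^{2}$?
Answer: $100$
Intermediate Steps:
$\left(w \left(-4 + 2\right)\right)^{2} = \left(5 \left(-4 + 2\right)\right)^{2} = \left(5 \left(-2\right)\right)^{2} = \left(-10\right)^{2} = 100$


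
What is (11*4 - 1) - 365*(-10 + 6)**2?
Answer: -5797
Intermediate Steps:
(11*4 - 1) - 365*(-10 + 6)**2 = (44 - 1) - 365*(-4)**2 = 43 - 365*16 = 43 - 5840 = -5797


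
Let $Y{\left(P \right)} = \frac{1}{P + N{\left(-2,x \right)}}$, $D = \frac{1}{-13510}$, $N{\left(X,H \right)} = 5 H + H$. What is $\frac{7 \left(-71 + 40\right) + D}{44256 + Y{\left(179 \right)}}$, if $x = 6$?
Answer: $- \frac{126061853}{25709640782} \approx -0.0049033$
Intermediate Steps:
$N{\left(X,H \right)} = 6 H$
$D = - \frac{1}{13510} \approx -7.4019 \cdot 10^{-5}$
$Y{\left(P \right)} = \frac{1}{36 + P}$ ($Y{\left(P \right)} = \frac{1}{P + 6 \cdot 6} = \frac{1}{P + 36} = \frac{1}{36 + P}$)
$\frac{7 \left(-71 + 40\right) + D}{44256 + Y{\left(179 \right)}} = \frac{7 \left(-71 + 40\right) - \frac{1}{13510}}{44256 + \frac{1}{36 + 179}} = \frac{7 \left(-31\right) - \frac{1}{13510}}{44256 + \frac{1}{215}} = \frac{-217 - \frac{1}{13510}}{44256 + \frac{1}{215}} = - \frac{2931671}{13510 \cdot \frac{9515041}{215}} = \left(- \frac{2931671}{13510}\right) \frac{215}{9515041} = - \frac{126061853}{25709640782}$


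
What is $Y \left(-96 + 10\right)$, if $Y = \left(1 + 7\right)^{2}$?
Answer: $-5504$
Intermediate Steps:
$Y = 64$ ($Y = 8^{2} = 64$)
$Y \left(-96 + 10\right) = 64 \left(-96 + 10\right) = 64 \left(-86\right) = -5504$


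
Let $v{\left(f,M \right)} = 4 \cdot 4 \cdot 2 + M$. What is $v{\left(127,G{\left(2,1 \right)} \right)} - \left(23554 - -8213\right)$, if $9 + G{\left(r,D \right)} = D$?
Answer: $-31743$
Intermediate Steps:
$G{\left(r,D \right)} = -9 + D$
$v{\left(f,M \right)} = 32 + M$ ($v{\left(f,M \right)} = 16 \cdot 2 + M = 32 + M$)
$v{\left(127,G{\left(2,1 \right)} \right)} - \left(23554 - -8213\right) = \left(32 + \left(-9 + 1\right)\right) - \left(23554 - -8213\right) = \left(32 - 8\right) - \left(23554 + 8213\right) = 24 - 31767 = -31743$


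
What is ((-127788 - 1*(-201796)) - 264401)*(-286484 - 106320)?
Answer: 74787131972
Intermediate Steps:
((-127788 - 1*(-201796)) - 264401)*(-286484 - 106320) = ((-127788 + 201796) - 264401)*(-392804) = (74008 - 264401)*(-392804) = -190393*(-392804) = 74787131972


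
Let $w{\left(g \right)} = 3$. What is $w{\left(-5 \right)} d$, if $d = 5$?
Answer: $15$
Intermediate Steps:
$w{\left(-5 \right)} d = 3 \cdot 5 = 15$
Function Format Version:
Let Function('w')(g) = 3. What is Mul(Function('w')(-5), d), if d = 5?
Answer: 15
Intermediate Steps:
Mul(Function('w')(-5), d) = Mul(3, 5) = 15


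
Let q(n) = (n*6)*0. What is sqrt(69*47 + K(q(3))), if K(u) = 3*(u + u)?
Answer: sqrt(3243) ≈ 56.947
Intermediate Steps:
q(n) = 0 (q(n) = (6*n)*0 = 0)
K(u) = 6*u (K(u) = 3*(2*u) = 6*u)
sqrt(69*47 + K(q(3))) = sqrt(69*47 + 6*0) = sqrt(3243 + 0) = sqrt(3243)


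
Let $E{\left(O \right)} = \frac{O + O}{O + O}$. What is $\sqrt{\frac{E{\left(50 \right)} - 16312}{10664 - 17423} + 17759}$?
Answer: $\frac{4 \sqrt{5634818337}}{2253} \approx 133.27$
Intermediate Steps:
$E{\left(O \right)} = 1$ ($E{\left(O \right)} = \frac{2 O}{2 O} = 2 O \frac{1}{2 O} = 1$)
$\sqrt{\frac{E{\left(50 \right)} - 16312}{10664 - 17423} + 17759} = \sqrt{\frac{1 - 16312}{10664 - 17423} + 17759} = \sqrt{- \frac{16311}{-6759} + 17759} = \sqrt{\left(-16311\right) \left(- \frac{1}{6759}\right) + 17759} = \sqrt{\frac{5437}{2253} + 17759} = \sqrt{\frac{40016464}{2253}} = \frac{4 \sqrt{5634818337}}{2253}$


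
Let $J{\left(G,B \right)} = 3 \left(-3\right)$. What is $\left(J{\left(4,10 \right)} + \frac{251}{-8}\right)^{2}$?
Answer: $\frac{104329}{64} \approx 1630.1$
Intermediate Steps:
$J{\left(G,B \right)} = -9$
$\left(J{\left(4,10 \right)} + \frac{251}{-8}\right)^{2} = \left(-9 + \frac{251}{-8}\right)^{2} = \left(-9 + 251 \left(- \frac{1}{8}\right)\right)^{2} = \left(-9 - \frac{251}{8}\right)^{2} = \left(- \frac{323}{8}\right)^{2} = \frac{104329}{64}$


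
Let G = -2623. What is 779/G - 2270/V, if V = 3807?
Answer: -8919863/9985761 ≈ -0.89326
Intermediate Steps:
779/G - 2270/V = 779/(-2623) - 2270/3807 = 779*(-1/2623) - 2270*1/3807 = -779/2623 - 2270/3807 = -8919863/9985761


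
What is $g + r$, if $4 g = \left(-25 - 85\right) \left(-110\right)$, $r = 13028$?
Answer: $16053$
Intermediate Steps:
$g = 3025$ ($g = \frac{\left(-25 - 85\right) \left(-110\right)}{4} = \frac{\left(-110\right) \left(-110\right)}{4} = \frac{1}{4} \cdot 12100 = 3025$)
$g + r = 3025 + 13028 = 16053$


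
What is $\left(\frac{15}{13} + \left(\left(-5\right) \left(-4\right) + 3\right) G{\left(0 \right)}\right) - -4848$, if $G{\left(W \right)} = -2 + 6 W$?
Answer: $\frac{62441}{13} \approx 4803.2$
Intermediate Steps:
$\left(\frac{15}{13} + \left(\left(-5\right) \left(-4\right) + 3\right) G{\left(0 \right)}\right) - -4848 = \left(\frac{15}{13} + \left(\left(-5\right) \left(-4\right) + 3\right) \left(-2 + 6 \cdot 0\right)\right) - -4848 = \left(15 \cdot \frac{1}{13} + \left(20 + 3\right) \left(-2 + 0\right)\right) + 4848 = \left(\frac{15}{13} + 23 \left(-2\right)\right) + 4848 = \left(\frac{15}{13} - 46\right) + 4848 = - \frac{583}{13} + 4848 = \frac{62441}{13}$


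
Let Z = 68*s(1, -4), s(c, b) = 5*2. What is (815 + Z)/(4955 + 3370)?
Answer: 299/1665 ≈ 0.17958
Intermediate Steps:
s(c, b) = 10
Z = 680 (Z = 68*10 = 680)
(815 + Z)/(4955 + 3370) = (815 + 680)/(4955 + 3370) = 1495/8325 = 1495*(1/8325) = 299/1665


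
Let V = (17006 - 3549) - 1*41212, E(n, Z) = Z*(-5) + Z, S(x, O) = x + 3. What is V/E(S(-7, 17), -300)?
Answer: -5551/240 ≈ -23.129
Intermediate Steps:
S(x, O) = 3 + x
E(n, Z) = -4*Z (E(n, Z) = -5*Z + Z = -4*Z)
V = -27755 (V = 13457 - 41212 = -27755)
V/E(S(-7, 17), -300) = -27755/((-4*(-300))) = -27755/1200 = -27755*1/1200 = -5551/240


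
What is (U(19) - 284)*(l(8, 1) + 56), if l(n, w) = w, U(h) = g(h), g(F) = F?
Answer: -15105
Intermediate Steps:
U(h) = h
(U(19) - 284)*(l(8, 1) + 56) = (19 - 284)*(1 + 56) = -265*57 = -15105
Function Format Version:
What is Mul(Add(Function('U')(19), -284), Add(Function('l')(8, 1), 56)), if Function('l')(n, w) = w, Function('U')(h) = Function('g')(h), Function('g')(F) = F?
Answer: -15105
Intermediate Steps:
Function('U')(h) = h
Mul(Add(Function('U')(19), -284), Add(Function('l')(8, 1), 56)) = Mul(Add(19, -284), Add(1, 56)) = Mul(-265, 57) = -15105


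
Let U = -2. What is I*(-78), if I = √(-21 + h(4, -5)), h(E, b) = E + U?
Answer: -78*I*√19 ≈ -339.99*I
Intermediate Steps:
h(E, b) = -2 + E (h(E, b) = E - 2 = -2 + E)
I = I*√19 (I = √(-21 + (-2 + 4)) = √(-21 + 2) = √(-19) = I*√19 ≈ 4.3589*I)
I*(-78) = (I*√19)*(-78) = -78*I*√19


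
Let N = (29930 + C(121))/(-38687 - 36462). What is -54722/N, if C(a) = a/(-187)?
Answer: 69909160826/508799 ≈ 1.3740e+5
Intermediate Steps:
C(a) = -a/187 (C(a) = a*(-1/187) = -a/187)
N = -508799/1277533 (N = (29930 - 1/187*121)/(-38687 - 36462) = (29930 - 11/17)/(-75149) = (508799/17)*(-1/75149) = -508799/1277533 ≈ -0.39827)
-54722/N = -54722/(-508799/1277533) = -54722*(-1277533/508799) = 69909160826/508799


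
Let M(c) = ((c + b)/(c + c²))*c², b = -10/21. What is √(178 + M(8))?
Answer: √733026/63 ≈ 13.590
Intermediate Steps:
b = -10/21 (b = -10*1/21 = -10/21 ≈ -0.47619)
M(c) = c²*(-10/21 + c)/(c + c²) (M(c) = ((c - 10/21)/(c + c²))*c² = ((-10/21 + c)/(c + c²))*c² = c²*(-10/21 + c)/(c + c²))
√(178 + M(8)) = √(178 + (1/21)*8*(-10 + 21*8)/(1 + 8)) = √(178 + (1/21)*8*(-10 + 168)/9) = √(178 + (1/21)*8*(⅑)*158) = √(178 + 1264/189) = √(34906/189) = √733026/63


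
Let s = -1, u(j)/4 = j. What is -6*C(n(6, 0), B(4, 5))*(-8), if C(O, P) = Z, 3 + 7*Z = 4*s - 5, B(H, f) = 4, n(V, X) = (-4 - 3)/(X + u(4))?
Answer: -576/7 ≈ -82.286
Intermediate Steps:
u(j) = 4*j
n(V, X) = -7/(16 + X) (n(V, X) = (-4 - 3)/(X + 4*4) = -7/(X + 16) = -7/(16 + X))
Z = -12/7 (Z = -3/7 + (4*(-1) - 5)/7 = -3/7 + (-4 - 5)/7 = -3/7 + (1/7)*(-9) = -3/7 - 9/7 = -12/7 ≈ -1.7143)
C(O, P) = -12/7
-6*C(n(6, 0), B(4, 5))*(-8) = -6*(-12/7)*(-8) = (72/7)*(-8) = -576/7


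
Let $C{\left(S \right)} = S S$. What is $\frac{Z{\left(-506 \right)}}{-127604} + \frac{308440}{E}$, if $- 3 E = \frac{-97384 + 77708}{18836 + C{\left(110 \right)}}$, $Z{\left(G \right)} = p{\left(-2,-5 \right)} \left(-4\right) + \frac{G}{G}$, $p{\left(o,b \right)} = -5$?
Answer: $\frac{913188440284221}{627684076} \approx 1.4549 \cdot 10^{6}$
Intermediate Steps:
$C{\left(S \right)} = S^{2}$
$Z{\left(G \right)} = 21$ ($Z{\left(G \right)} = \left(-5\right) \left(-4\right) + \frac{G}{G} = 20 + 1 = 21$)
$E = \frac{4919}{23202}$ ($E = - \frac{\left(-97384 + 77708\right) \frac{1}{18836 + 110^{2}}}{3} = - \frac{\left(-19676\right) \frac{1}{18836 + 12100}}{3} = - \frac{\left(-19676\right) \frac{1}{30936}}{3} = \left(- \frac{1}{3}\right) \left(- \frac{4919}{7734}\right) = \frac{4919}{23202} \approx 0.21201$)
$\frac{Z{\left(-506 \right)}}{-127604} + \frac{308440}{E} = \frac{21}{-127604} + \frac{308440}{\frac{4919}{23202}} = 21 \left(- \frac{1}{127604}\right) + 308440 \cdot \frac{23202}{4919} = - \frac{21}{127604} + \frac{7156424880}{4919} = \frac{913188440284221}{627684076}$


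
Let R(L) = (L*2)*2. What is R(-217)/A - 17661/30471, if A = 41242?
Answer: -17971995/29921071 ≈ -0.60065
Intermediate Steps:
R(L) = 4*L (R(L) = (2*L)*2 = 4*L)
R(-217)/A - 17661/30471 = (4*(-217))/41242 - 17661/30471 = -868*1/41242 - 17661*1/30471 = -434/20621 - 841/1451 = -17971995/29921071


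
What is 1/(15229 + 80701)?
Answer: 1/95930 ≈ 1.0424e-5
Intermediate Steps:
1/(15229 + 80701) = 1/95930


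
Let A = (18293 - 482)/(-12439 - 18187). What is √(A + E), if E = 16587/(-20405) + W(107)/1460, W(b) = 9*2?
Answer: 3*I*√79899538296071996810/22809708845 ≈ 1.1756*I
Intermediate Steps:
W(b) = 18
A = -17811/30626 (A = 17811/(-30626) = 17811*(-1/30626) = -17811/30626 ≈ -0.58156)
E = -2384973/2979130 (E = 16587/(-20405) + 18/1460 = 16587*(-1/20405) + 18*(1/1460) = -16587/20405 + 9/730 = -2384973/2979130 ≈ -0.80056)
√(A + E) = √(-17811/30626 - 2384973/2979130) = √(-31525866882/22809708845) = 3*I*√79899538296071996810/22809708845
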